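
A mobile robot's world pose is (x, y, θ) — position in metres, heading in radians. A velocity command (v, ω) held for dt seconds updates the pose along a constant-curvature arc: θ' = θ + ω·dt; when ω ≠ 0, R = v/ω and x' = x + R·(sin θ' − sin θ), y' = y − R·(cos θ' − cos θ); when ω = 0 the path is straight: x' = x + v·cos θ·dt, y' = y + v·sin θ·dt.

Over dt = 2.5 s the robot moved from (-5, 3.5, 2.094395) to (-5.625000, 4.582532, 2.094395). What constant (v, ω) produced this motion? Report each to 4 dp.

Δθ = 2.094395 − 2.094395 = 0.000000
ω = Δθ/dt = 0.000000/2.5 = 0.0000
ω = 0 → v = (Δx·cos θ + Δy·sin θ)/dt = 0.5000

v = 0.5000, ω = 0.0000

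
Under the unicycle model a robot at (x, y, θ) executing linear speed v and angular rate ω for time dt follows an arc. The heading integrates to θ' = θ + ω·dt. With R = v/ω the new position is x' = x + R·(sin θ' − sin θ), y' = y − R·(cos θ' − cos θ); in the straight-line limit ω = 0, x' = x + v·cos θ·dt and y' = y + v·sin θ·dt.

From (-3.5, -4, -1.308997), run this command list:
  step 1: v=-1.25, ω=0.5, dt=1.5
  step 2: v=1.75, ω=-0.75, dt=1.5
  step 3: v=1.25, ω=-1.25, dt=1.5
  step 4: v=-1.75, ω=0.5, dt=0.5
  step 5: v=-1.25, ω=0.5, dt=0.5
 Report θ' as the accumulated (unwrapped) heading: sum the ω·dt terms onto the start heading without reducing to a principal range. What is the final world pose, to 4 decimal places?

step 1: θ'=-0.5590 (R=-2.5000) → pose (-4.5890, -2.5276, -0.5590)
step 2: θ'=-1.6840 (R=-2.3333) → pose (-3.5080, -4.7693, -1.6840)
step 3: θ'=-3.5590 (R=-1.0000) → pose (-4.9070, -5.5705, -3.5590)
step 4: θ'=-3.3090 (R=-3.5000) → pose (-4.0713, -5.8221, -3.3090)
step 5: θ'=-3.0590 (R=-2.5000) → pose (-3.4485, -5.8485, -3.0590)

(-3.4485, -5.8485, -3.0590)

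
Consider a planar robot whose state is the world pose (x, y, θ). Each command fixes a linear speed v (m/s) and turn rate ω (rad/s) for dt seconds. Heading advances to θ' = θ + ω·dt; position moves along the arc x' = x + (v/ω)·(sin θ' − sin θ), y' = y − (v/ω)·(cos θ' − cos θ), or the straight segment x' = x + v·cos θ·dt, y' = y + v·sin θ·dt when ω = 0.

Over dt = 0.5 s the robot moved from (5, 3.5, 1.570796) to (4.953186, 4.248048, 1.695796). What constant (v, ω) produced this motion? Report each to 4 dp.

v = 1.5000, ω = 0.2500

Δθ = 1.695796 − 1.570796 = 0.125000
ω = Δθ/dt = 0.125000/0.5 = 0.2500
R = −Δy/(cos θ' − cos θ) = 6.0000
v = R·ω = 6.0000·0.2500 = 1.5000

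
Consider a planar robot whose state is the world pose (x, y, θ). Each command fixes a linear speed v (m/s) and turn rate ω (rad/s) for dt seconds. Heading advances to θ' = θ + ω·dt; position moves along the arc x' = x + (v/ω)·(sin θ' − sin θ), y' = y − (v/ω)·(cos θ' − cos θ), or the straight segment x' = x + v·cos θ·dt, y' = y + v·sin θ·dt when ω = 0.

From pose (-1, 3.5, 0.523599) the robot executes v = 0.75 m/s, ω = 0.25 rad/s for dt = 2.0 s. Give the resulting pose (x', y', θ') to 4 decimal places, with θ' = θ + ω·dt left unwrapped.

(0.0620, 4.5372, 1.0236)

θ' = 0.5236 + 0.25·2.0 = 1.0236
R = v/ω = 0.75/0.25 = 3.0000
x' = -1 + 3.0000·(sin 1.0236 − sin 0.5236) = 0.0620
y' = 3.5 − 3.0000·(cos 1.0236 − cos 0.5236) = 4.5372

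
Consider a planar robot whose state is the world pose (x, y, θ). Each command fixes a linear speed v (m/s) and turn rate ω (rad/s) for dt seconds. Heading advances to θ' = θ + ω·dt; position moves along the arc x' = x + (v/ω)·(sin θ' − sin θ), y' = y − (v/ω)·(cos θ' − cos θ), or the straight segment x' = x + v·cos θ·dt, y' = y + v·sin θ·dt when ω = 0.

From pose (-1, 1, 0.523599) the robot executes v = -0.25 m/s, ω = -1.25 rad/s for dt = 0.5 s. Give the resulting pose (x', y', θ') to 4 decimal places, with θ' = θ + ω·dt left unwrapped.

θ' = 0.5236 + -1.25·0.5 = -0.1014
R = v/ω = -0.25/-1.25 = 0.2000
x' = -1 + 0.2000·(sin -0.1014 − sin 0.5236) = -1.1202
y' = 1 − 0.2000·(cos -0.1014 − cos 0.5236) = 0.9742

(-1.1202, 0.9742, -0.1014)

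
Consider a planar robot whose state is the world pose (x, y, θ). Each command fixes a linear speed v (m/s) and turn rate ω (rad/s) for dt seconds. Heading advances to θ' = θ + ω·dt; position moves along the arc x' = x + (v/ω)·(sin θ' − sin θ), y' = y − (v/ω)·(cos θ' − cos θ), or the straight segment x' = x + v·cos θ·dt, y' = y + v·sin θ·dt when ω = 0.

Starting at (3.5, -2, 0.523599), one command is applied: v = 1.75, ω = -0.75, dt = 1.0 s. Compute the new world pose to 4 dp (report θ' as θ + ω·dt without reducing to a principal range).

θ' = 0.5236 + -0.75·1.0 = -0.2264
R = v/ω = 1.75/-0.75 = -2.3333
x' = 3.5 + -2.3333·(sin -0.2264 − sin 0.5236) = 5.1904
y' = -2 − -2.3333·(cos -0.2264 − cos 0.5236) = -1.7469

(5.1904, -1.7469, -0.2264)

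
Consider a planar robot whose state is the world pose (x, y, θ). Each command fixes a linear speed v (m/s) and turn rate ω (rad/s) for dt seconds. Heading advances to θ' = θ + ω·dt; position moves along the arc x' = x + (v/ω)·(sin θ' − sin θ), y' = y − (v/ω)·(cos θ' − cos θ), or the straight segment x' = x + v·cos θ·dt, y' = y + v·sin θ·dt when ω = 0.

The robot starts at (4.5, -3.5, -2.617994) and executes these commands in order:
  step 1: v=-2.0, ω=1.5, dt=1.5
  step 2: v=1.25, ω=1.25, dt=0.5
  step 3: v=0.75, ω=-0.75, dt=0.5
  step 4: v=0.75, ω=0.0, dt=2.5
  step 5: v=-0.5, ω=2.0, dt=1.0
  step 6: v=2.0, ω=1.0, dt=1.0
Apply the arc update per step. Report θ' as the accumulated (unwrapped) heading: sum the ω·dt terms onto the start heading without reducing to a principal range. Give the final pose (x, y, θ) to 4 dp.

(5.5028, -0.3344, 2.8820)

step 1: θ'=-0.3680 (R=-1.3333) → pose (4.3130, -1.1012, -0.3680)
step 2: θ'=0.2570 (R=1.0000) → pose (4.9269, -1.1353, 0.2570)
step 3: θ'=-0.1180 (R=-1.0000) → pose (5.2988, -1.1094, -0.1180)
step 4: θ'=-0.1180 (straight) → pose (7.1608, -1.3302, -0.1180)
step 5: θ'=1.8820 (R=-0.2500) → pose (6.8934, -1.6550, 1.8820)
step 6: θ'=2.8820 (R=2.0000) → pose (5.5028, -0.3344, 2.8820)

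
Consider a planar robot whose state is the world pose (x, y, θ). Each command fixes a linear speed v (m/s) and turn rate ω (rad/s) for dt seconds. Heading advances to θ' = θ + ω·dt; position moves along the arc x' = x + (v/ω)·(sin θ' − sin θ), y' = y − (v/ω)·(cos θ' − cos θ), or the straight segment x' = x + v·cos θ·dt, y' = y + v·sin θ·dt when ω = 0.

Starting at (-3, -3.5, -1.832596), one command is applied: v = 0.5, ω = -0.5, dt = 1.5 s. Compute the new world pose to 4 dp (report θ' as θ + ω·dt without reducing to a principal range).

(-3.4356, -4.0890, -2.5826)

θ' = -1.8326 + -0.5·1.5 = -2.5826
R = v/ω = 0.5/-0.5 = -1.0000
x' = -3 + -1.0000·(sin -2.5826 − sin -1.8326) = -3.4356
y' = -3.5 − -1.0000·(cos -2.5826 − cos -1.8326) = -4.0890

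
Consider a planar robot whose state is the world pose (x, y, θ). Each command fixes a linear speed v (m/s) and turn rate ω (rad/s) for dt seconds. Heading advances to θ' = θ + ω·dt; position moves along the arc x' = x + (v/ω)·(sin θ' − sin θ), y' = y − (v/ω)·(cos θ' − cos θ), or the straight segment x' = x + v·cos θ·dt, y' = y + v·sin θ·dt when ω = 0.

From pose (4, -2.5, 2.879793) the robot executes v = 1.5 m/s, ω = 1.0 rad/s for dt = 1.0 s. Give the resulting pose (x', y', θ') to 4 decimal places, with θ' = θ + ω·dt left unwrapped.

θ' = 2.8798 + 1.0·1.0 = 3.8798
R = v/ω = 1.5/1.0 = 1.5000
x' = 4 + 1.5000·(sin 3.8798 − sin 2.8798) = 2.6023
y' = -2.5 − 1.5000·(cos 3.8798 − cos 2.8798) = -2.8394

(2.6023, -2.8394, 3.8798)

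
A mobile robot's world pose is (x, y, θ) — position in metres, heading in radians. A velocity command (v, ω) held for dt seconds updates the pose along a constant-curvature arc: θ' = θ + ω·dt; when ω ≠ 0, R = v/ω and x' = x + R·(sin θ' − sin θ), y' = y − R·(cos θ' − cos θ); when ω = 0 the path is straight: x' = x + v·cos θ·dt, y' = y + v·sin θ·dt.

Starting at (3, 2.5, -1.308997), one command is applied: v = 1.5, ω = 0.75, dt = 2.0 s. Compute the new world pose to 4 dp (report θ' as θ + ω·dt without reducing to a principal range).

θ' = -1.3090 + 0.75·2.0 = 0.1910
R = v/ω = 1.5/0.75 = 2.0000
x' = 3 + 2.0000·(sin 0.1910 − sin -1.3090) = 5.3115
y' = 2.5 − 2.0000·(cos 0.1910 − cos -1.3090) = 1.0540

(5.3115, 1.0540, 0.1910)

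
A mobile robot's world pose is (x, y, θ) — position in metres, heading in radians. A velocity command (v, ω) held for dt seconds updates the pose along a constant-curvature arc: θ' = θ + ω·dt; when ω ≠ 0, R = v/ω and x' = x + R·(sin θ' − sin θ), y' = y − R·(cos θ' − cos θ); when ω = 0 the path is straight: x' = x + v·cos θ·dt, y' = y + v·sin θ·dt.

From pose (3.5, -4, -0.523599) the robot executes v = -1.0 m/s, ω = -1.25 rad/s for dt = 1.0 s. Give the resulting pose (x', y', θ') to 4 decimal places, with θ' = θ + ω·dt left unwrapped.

θ' = -0.5236 + -1.25·1.0 = -1.7736
R = v/ω = -1.0/-1.25 = 0.8000
x' = 3.5 + 0.8000·(sin -1.7736 − sin -0.5236) = 3.1164
y' = -4 − 0.8000·(cos -1.7736 − cos -0.5236) = -3.1460

(3.1164, -3.1460, -1.7736)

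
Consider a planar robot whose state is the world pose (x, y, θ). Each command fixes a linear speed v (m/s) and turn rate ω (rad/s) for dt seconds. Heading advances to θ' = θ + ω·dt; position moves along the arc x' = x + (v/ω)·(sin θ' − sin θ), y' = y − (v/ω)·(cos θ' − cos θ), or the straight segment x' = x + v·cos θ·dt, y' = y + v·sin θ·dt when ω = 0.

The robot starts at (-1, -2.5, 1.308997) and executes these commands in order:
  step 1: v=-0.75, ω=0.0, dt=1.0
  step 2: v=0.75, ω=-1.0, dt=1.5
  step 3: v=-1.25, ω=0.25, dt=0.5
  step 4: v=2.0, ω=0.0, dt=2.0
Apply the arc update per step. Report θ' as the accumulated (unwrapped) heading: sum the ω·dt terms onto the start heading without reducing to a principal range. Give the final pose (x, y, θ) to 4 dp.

step 1: θ'=1.3090 (straight) → pose (-1.1941, -3.2244, 1.3090)
step 2: θ'=-0.1910 (R=-0.7500) → pose (-0.3273, -2.6822, -0.1910)
step 3: θ'=-0.0660 (R=-5.0000) → pose (-0.9467, -2.6022, -0.0660)
step 4: θ'=-0.0660 (straight) → pose (3.0446, -2.8660, -0.0660)

(3.0446, -2.8660, -0.0660)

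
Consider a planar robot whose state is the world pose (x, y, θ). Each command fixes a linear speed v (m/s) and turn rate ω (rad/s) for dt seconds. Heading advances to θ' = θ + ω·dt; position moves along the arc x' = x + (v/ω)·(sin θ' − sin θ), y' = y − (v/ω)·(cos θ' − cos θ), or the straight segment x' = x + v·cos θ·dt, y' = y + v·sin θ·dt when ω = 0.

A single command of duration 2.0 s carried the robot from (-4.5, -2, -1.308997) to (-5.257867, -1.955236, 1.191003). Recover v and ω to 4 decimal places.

Δθ = 1.191003 − -1.308997 = 2.500000
ω = Δθ/dt = 2.500000/2.0 = 1.2500
R = Δx/(sin θ' − sin θ) = -0.4000
v = R·ω = -0.4000·1.2500 = -0.5000

v = -0.5000, ω = 1.2500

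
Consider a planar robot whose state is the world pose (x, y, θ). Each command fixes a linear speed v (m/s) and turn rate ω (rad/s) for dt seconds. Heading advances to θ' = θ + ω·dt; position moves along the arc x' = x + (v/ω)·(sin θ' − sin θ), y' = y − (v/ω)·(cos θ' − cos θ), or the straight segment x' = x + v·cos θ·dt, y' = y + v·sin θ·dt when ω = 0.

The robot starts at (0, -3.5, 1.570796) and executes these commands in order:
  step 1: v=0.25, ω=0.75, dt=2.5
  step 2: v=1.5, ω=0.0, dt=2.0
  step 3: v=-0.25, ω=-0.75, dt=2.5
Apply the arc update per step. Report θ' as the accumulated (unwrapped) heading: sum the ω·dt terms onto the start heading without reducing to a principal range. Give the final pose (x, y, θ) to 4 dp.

(-2.8623, -4.3986, 1.5708)

step 1: θ'=3.4458 (R=0.3333) → pose (-0.4332, -3.1820, 3.4458)
step 2: θ'=3.4458 (straight) → pose (-3.2954, -4.0806, 3.4458)
step 3: θ'=1.5708 (R=0.3333) → pose (-2.8623, -4.3986, 1.5708)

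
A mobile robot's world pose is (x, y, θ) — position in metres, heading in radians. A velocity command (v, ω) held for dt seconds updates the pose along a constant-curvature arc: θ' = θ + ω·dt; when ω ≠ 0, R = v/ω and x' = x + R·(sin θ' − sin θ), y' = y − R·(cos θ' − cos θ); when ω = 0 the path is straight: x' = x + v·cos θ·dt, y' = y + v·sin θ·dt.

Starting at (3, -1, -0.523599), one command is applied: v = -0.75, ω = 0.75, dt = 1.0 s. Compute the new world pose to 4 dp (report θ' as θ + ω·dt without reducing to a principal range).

θ' = -0.5236 + 0.75·1.0 = 0.2264
R = v/ω = -0.75/0.75 = -1.0000
x' = 3 + -1.0000·(sin 0.2264 − sin -0.5236) = 2.2755
y' = -1 − -1.0000·(cos 0.2264 − cos -0.5236) = -0.8915

(2.2755, -0.8915, 0.2264)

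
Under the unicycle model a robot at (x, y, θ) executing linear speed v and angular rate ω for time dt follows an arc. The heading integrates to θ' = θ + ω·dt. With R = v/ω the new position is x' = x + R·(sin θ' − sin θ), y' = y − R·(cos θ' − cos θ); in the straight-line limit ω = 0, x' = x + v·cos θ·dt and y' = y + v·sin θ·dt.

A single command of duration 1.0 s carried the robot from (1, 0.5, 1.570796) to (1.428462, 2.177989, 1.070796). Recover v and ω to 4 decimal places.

v = 1.7500, ω = -0.5000

Δθ = 1.070796 − 1.570796 = -0.500000
ω = Δθ/dt = -0.500000/1.0 = -0.5000
R = −Δy/(cos θ' − cos θ) = -3.5000
v = R·ω = -3.5000·-0.5000 = 1.7500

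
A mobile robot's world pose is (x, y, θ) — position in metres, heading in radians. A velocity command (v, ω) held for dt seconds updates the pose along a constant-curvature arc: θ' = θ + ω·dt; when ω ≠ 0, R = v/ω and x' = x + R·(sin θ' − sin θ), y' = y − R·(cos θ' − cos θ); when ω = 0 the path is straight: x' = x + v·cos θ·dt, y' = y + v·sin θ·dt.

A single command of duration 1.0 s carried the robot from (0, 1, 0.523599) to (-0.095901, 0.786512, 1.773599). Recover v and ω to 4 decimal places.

Δθ = 1.773599 − 0.523599 = 1.250000
ω = Δθ/dt = 1.250000/1.0 = 1.2500
R = −Δy/(cos θ' − cos θ) = -0.2000
v = R·ω = -0.2000·1.2500 = -0.2500

v = -0.2500, ω = 1.2500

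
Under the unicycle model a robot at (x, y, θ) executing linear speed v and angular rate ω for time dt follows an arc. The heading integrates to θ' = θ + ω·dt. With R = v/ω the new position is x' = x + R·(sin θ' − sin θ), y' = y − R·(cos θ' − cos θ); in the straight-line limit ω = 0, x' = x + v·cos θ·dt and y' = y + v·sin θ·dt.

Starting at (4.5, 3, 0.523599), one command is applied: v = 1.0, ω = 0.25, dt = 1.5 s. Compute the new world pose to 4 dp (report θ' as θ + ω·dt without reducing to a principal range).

(5.6298, 3.9733, 0.8986)

θ' = 0.5236 + 0.25·1.5 = 0.8986
R = v/ω = 1.0/0.25 = 4.0000
x' = 4.5 + 4.0000·(sin 0.8986 − sin 0.5236) = 5.6298
y' = 3 − 4.0000·(cos 0.8986 − cos 0.5236) = 3.9733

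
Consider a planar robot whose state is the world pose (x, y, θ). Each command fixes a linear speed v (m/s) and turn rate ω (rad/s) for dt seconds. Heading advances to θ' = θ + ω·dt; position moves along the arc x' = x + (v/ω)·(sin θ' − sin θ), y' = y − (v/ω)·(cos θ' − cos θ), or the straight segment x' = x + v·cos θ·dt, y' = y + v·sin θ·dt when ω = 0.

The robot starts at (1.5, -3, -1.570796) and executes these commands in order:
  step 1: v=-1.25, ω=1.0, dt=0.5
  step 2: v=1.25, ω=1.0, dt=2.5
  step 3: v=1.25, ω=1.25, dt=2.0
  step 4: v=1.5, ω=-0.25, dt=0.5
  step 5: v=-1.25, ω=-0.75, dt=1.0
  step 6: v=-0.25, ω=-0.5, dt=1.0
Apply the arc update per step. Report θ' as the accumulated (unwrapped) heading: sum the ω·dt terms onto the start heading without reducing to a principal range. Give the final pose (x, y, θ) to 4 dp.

(2.8260, -1.3638, 2.5542)

step 1: θ'=-1.0708 (R=-1.2500) → pose (1.3470, -2.4007, -1.0708)
step 2: θ'=1.4292 (R=1.2500) → pose (3.6814, -1.9778, 1.4292)
step 3: θ'=3.9292 (R=1.0000) → pose (1.9828, -1.1312, 3.9292)
step 4: θ'=3.8042 (R=-6.0000) → pose (1.4218, -1.6283, 3.8042)
step 5: θ'=3.0542 (R=1.6667) → pose (2.5926, -1.2819, 3.0542)
step 6: θ'=2.5542 (R=0.5000) → pose (2.8260, -1.3638, 2.5542)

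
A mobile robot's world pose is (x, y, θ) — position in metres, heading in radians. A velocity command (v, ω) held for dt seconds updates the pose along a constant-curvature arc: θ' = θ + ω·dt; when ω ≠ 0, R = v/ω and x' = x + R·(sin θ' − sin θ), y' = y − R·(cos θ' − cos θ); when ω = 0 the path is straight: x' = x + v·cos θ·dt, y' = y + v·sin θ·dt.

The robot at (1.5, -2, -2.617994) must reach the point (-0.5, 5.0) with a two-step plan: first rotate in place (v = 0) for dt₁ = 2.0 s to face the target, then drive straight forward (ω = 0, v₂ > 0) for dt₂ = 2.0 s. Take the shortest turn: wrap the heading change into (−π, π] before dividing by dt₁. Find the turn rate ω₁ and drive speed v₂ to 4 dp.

heading to target = atan2(5−-2, -0.5−1.5) = 1.8491
Δθ = wrap(1.8491 − -2.6180) = -1.8161; ω₁ = Δθ/dt₁ = -0.9080
distance = √((-0.5−1.5)² + (5−-2)²) = 7.2801; v₂ = distance/dt₂ = 3.6401

ω₁ = -0.9080, v₂ = 3.6401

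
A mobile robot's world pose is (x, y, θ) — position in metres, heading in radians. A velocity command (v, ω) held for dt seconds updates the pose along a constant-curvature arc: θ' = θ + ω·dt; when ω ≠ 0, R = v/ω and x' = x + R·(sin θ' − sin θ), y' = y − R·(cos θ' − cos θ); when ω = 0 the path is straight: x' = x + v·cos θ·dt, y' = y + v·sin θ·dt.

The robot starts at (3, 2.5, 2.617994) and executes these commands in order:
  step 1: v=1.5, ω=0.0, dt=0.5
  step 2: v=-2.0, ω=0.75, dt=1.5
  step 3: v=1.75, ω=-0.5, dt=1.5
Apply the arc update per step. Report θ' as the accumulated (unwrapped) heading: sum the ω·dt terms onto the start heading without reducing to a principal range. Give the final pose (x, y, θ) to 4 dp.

step 1: θ'=2.6180 (straight) → pose (2.3505, 2.8750, 2.6180)
step 2: θ'=3.7430 (R=-2.6667) → pose (5.1926, 2.9856, 3.7430)
step 3: θ'=2.9930 (R=-3.5000) → pose (2.6941, 2.4101, 2.9930)

(2.6941, 2.4101, 2.9930)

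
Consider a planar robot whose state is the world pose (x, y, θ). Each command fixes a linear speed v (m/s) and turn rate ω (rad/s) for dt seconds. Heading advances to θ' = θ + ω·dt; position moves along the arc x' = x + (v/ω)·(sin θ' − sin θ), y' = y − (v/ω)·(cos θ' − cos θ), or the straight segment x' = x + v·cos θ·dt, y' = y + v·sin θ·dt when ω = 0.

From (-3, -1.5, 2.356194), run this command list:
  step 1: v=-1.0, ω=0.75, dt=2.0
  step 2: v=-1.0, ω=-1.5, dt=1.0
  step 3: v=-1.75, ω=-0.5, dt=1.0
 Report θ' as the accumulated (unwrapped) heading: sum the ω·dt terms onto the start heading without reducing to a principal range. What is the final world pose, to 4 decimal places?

step 1: θ'=3.8562 (R=-1.3333) → pose (-1.1834, -1.5643, 3.8562)
step 2: θ'=2.3562 (R=0.6667) → pose (-0.2752, -1.5965, 2.3562)
step 3: θ'=1.8562 (R=3.5000) → pose (0.6084, -3.0860, 1.8562)

(0.6084, -3.0860, 1.8562)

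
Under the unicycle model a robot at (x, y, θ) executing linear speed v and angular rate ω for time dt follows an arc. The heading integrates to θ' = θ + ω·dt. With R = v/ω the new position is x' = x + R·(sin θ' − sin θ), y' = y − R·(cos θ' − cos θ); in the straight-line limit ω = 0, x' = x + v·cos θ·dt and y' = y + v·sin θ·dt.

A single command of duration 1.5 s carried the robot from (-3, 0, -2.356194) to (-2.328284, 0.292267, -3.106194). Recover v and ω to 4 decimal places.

v = -0.5000, ω = -0.5000

Δθ = -3.106194 − -2.356194 = -0.750000
ω = Δθ/dt = -0.750000/1.5 = -0.5000
R = Δx/(sin θ' − sin θ) = 1.0000
v = R·ω = 1.0000·-0.5000 = -0.5000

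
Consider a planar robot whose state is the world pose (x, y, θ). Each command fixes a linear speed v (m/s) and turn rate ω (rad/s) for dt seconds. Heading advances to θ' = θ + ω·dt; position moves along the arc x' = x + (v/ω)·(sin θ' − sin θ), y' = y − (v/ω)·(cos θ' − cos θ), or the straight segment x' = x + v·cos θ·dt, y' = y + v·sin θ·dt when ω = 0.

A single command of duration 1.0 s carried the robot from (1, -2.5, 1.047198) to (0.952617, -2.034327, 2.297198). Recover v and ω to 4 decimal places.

v = 0.5000, ω = 1.2500

Δθ = 2.297198 − 1.047198 = 1.250000
ω = Δθ/dt = 1.250000/1.0 = 1.2500
R = −Δy/(cos θ' − cos θ) = 0.4000
v = R·ω = 0.4000·1.2500 = 0.5000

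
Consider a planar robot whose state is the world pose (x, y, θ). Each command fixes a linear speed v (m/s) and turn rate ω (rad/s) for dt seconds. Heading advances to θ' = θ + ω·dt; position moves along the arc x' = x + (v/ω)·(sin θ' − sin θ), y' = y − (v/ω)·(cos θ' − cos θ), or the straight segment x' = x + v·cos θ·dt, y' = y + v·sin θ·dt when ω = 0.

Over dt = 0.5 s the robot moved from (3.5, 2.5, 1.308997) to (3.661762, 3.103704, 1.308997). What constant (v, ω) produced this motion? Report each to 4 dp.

v = 1.2500, ω = 0.0000

Δθ = 1.308997 − 1.308997 = 0.000000
ω = Δθ/dt = 0.000000/0.5 = 0.0000
ω = 0 → v = (Δx·cos θ + Δy·sin θ)/dt = 1.2500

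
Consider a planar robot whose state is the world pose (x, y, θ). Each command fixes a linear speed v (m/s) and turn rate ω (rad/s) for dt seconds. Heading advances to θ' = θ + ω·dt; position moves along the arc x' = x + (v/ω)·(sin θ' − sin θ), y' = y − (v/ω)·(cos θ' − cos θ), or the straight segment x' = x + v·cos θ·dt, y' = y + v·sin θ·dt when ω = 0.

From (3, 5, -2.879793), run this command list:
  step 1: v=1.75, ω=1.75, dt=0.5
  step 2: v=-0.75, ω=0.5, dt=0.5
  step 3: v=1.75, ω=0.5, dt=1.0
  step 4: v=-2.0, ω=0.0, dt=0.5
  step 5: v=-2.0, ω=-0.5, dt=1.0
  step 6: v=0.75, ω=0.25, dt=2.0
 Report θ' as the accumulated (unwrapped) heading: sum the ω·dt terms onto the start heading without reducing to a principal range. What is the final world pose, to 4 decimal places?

step 1: θ'=-2.0048 (R=1.0000) → pose (2.3515, 4.4546, -2.0048)
step 2: θ'=-1.7548 (R=-1.5000) → pose (2.4653, 4.8109, -1.7548)
step 3: θ'=-1.2548 (R=3.5000) → pose (2.5795, 3.0828, -1.2548)
step 4: θ'=-1.2548 (straight) → pose (2.2687, 4.0333, -1.2548)
step 5: θ'=-1.7548 (R=4.0000) → pose (2.1382, 6.0082, -1.7548)
step 6: θ'=-1.2548 (R=3.0000) → pose (2.2361, 4.5270, -1.2548)

(2.2361, 4.5270, -1.2548)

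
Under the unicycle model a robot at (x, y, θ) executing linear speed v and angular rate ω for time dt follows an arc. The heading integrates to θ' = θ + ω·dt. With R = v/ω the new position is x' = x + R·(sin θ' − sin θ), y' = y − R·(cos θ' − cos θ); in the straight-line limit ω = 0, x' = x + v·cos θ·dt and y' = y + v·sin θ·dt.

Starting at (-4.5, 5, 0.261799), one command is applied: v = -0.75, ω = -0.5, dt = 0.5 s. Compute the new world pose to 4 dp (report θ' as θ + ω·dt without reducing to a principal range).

θ' = 0.2618 + -0.5·0.5 = 0.0118
R = v/ω = -0.75/-0.5 = 1.5000
x' = -4.5 + 1.5000·(sin 0.0118 − sin 0.2618) = -4.8705
y' = 5 − 1.5000·(cos 0.0118 − cos 0.2618) = 4.9490

(-4.8705, 4.9490, 0.0118)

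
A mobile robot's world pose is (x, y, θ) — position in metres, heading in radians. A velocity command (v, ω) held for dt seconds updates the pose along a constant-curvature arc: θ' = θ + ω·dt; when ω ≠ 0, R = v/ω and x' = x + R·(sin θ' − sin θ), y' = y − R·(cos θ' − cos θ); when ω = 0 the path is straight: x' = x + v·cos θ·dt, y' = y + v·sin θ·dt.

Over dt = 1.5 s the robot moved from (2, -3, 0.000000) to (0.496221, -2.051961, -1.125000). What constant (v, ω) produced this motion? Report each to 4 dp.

v = -1.2500, ω = -0.7500

Δθ = -1.125000 − 0.000000 = -1.125000
ω = Δθ/dt = -1.125000/1.5 = -0.7500
R = Δx/(sin θ' − sin θ) = 1.6667
v = R·ω = 1.6667·-0.7500 = -1.2500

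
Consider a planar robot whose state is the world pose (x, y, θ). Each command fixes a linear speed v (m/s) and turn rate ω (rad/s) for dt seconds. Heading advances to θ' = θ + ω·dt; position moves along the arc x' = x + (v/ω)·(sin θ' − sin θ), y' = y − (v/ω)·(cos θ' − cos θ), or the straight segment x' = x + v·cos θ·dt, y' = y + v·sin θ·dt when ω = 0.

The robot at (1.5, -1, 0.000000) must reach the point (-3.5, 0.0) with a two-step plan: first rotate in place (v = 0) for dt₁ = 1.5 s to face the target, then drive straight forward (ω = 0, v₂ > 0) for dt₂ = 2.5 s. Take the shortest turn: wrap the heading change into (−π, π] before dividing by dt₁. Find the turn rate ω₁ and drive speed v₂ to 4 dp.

ω₁ = 1.9628, v₂ = 2.0396

heading to target = atan2(0−-1, -3.5−1.5) = 2.9442
Δθ = wrap(2.9442 − 0.0000) = 2.9442; ω₁ = Δθ/dt₁ = 1.9628
distance = √((-3.5−1.5)² + (0−-1)²) = 5.0990; v₂ = distance/dt₂ = 2.0396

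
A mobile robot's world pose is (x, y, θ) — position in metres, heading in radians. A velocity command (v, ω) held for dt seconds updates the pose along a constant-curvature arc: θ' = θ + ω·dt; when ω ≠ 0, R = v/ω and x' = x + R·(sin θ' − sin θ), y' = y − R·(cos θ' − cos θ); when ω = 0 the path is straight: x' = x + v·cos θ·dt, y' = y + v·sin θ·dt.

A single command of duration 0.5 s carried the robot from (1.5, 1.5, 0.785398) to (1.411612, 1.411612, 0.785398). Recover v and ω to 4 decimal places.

Δθ = 0.785398 − 0.785398 = 0.000000
ω = Δθ/dt = 0.000000/0.5 = 0.0000
ω = 0 → v = (Δx·cos θ + Δy·sin θ)/dt = -0.2500

v = -0.2500, ω = 0.0000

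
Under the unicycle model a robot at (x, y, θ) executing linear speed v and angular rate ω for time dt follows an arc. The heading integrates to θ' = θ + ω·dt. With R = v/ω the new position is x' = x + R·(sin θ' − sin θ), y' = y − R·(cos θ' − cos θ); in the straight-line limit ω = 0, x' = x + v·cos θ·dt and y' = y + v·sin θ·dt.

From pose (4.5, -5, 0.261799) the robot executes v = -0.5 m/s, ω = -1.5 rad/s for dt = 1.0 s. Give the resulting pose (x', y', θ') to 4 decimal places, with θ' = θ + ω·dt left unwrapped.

(4.0987, -4.7869, -1.2382)

θ' = 0.2618 + -1.5·1.0 = -1.2382
R = v/ω = -0.5/-1.5 = 0.3333
x' = 4.5 + 0.3333·(sin -1.2382 − sin 0.2618) = 4.0987
y' = -5 − 0.3333·(cos -1.2382 − cos 0.2618) = -4.7869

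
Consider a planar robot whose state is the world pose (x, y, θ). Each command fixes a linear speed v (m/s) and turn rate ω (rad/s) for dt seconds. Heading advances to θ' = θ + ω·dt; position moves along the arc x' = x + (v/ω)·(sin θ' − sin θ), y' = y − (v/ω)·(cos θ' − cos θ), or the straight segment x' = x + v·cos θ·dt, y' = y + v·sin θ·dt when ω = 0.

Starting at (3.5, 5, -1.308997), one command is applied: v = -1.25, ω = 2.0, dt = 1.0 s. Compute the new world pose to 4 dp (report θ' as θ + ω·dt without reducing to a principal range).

θ' = -1.3090 + 2.0·1.0 = 0.6910
R = v/ω = -1.25/2.0 = -0.6250
x' = 3.5 + -0.6250·(sin 0.6910 − sin -1.3090) = 2.4980
y' = 5 − -0.6250·(cos 0.6910 − cos -1.3090) = 5.3199

(2.4980, 5.3199, 0.6910)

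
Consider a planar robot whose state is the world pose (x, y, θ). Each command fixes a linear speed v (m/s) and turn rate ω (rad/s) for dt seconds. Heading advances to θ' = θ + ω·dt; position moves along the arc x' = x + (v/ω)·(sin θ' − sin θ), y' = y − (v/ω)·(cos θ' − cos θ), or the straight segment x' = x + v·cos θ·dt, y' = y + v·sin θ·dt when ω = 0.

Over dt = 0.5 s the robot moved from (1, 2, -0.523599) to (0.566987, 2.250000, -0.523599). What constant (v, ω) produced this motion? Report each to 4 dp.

v = -1.0000, ω = 0.0000

Δθ = -0.523599 − -0.523599 = 0.000000
ω = Δθ/dt = 0.000000/0.5 = 0.0000
ω = 0 → v = (Δx·cos θ + Δy·sin θ)/dt = -1.0000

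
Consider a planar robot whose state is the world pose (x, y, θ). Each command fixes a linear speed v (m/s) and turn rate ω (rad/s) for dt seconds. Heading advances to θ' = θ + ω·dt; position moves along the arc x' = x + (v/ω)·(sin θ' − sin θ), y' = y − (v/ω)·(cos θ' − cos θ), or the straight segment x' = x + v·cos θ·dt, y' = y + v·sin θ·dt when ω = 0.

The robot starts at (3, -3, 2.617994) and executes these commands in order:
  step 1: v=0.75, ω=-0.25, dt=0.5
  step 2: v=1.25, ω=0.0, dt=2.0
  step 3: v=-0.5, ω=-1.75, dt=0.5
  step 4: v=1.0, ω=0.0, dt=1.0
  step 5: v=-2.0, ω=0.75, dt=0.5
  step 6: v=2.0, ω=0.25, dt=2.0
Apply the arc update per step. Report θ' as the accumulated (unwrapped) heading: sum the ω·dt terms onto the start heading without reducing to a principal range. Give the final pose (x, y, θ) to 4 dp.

step 1: θ'=2.4930 (R=-3.0000) → pose (2.6878, -2.7927, 2.4930)
step 2: θ'=2.4930 (straight) → pose (0.6955, -1.2825, 2.4930)
step 3: θ'=1.6180 (R=0.2857) → pose (0.8083, -1.4968, 1.6180)
step 4: θ'=1.6180 (straight) → pose (0.7611, -0.4979, 1.6180)
step 5: θ'=1.9930 (R=-2.6667) → pose (0.9923, -1.4648, 1.9930)
step 6: θ'=2.4930 (R=8.0000) → pose (-1.4727, 1.6326, 2.4930)

(-1.4727, 1.6326, 2.4930)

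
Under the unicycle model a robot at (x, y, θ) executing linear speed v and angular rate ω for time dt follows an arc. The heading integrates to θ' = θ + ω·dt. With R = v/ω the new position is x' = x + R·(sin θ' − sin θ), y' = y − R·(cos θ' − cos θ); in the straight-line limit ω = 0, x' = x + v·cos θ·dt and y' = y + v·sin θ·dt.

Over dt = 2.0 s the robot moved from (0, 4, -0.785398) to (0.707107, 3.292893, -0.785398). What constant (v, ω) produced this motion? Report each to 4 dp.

Δθ = -0.785398 − -0.785398 = 0.000000
ω = Δθ/dt = 0.000000/2.0 = 0.0000
ω = 0 → v = (Δx·cos θ + Δy·sin θ)/dt = 0.5000

v = 0.5000, ω = 0.0000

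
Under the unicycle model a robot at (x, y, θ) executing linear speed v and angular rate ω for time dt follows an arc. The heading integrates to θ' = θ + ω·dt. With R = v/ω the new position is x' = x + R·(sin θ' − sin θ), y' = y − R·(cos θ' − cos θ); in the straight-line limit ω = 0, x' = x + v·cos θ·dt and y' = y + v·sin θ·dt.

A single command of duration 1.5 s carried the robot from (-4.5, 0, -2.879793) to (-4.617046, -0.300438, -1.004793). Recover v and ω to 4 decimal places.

v = 0.2500, ω = 1.2500

Δθ = -1.004793 − -2.879793 = 1.875000
ω = Δθ/dt = 1.875000/1.5 = 1.2500
R = −Δy/(cos θ' − cos θ) = 0.2000
v = R·ω = 0.2000·1.2500 = 0.2500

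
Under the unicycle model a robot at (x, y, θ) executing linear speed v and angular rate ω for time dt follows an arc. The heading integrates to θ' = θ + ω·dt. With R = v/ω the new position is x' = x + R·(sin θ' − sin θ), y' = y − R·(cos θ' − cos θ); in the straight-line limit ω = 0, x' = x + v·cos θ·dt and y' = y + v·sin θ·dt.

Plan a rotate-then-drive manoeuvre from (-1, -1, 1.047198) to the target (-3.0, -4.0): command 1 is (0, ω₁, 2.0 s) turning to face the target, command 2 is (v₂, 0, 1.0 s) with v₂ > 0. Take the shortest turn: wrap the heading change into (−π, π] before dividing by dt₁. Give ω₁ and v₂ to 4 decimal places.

ω₁ = 1.5386, v₂ = 3.6056

heading to target = atan2(-4−-1, -3−-1) = -2.1588
Δθ = wrap(-2.1588 − 1.0472) = 3.0772; ω₁ = Δθ/dt₁ = 1.5386
distance = √((-3−-1)² + (-4−-1)²) = 3.6056; v₂ = distance/dt₂ = 3.6056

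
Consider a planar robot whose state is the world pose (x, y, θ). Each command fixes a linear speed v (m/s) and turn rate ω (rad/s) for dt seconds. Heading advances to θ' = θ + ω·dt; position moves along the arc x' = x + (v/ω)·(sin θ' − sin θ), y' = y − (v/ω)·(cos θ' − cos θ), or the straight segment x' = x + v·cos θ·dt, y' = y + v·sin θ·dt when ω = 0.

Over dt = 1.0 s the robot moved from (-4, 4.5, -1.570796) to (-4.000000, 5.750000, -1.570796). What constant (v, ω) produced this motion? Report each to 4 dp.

v = -1.2500, ω = 0.0000

Δθ = -1.570796 − -1.570796 = 0.000000
ω = Δθ/dt = 0.000000/1.0 = 0.0000
ω = 0 → v = (Δx·cos θ + Δy·sin θ)/dt = -1.2500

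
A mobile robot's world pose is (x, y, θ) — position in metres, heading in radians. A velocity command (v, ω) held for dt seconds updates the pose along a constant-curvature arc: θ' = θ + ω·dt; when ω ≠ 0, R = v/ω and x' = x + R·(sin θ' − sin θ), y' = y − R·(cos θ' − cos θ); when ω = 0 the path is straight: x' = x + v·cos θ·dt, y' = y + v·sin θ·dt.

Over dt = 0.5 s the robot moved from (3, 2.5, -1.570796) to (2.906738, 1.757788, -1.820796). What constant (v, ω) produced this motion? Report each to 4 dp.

v = 1.5000, ω = -0.5000

Δθ = -1.820796 − -1.570796 = -0.250000
ω = Δθ/dt = -0.250000/0.5 = -0.5000
R = −Δy/(cos θ' − cos θ) = -3.0000
v = R·ω = -3.0000·-0.5000 = 1.5000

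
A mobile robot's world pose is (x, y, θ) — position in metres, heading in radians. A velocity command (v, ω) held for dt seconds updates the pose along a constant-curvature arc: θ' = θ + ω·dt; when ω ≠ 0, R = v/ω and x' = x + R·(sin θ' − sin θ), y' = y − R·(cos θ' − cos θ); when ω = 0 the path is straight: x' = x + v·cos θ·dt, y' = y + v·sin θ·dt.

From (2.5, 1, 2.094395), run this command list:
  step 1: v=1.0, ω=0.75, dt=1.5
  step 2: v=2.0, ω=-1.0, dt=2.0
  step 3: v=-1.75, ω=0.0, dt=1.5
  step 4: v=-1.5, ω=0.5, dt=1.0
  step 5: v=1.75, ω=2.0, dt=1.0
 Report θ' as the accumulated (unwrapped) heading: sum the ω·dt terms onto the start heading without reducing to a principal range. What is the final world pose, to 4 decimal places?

step 1: θ'=3.2194 (R=1.3333) → pose (1.2417, 1.6626, 3.2194)
step 2: θ'=1.2194 (R=-2.0000) → pose (-0.7916, 4.3450, 1.2194)
step 3: θ'=1.2194 (straight) → pose (-1.6951, 1.8804, 1.2194)
step 4: θ'=1.7194 (R=-3.0000) → pose (-1.8454, 0.4036, 1.7194)
step 5: θ'=3.7194 (R=0.8750) → pose (-3.1887, 1.0070, 3.7194)

(-3.1887, 1.0070, 3.7194)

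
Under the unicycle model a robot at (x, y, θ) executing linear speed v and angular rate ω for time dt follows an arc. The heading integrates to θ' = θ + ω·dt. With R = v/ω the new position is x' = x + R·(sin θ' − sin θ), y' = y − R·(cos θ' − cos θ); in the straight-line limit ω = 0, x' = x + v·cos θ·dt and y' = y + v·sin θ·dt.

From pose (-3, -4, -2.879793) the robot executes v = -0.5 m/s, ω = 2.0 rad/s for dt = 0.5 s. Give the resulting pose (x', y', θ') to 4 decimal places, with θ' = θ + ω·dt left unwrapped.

(-2.8265, -3.8345, -1.8798)

θ' = -2.8798 + 2.0·0.5 = -1.8798
R = v/ω = -0.5/2.0 = -0.2500
x' = -3 + -0.2500·(sin -1.8798 − sin -2.8798) = -2.8265
y' = -4 − -0.2500·(cos -1.8798 − cos -2.8798) = -3.8345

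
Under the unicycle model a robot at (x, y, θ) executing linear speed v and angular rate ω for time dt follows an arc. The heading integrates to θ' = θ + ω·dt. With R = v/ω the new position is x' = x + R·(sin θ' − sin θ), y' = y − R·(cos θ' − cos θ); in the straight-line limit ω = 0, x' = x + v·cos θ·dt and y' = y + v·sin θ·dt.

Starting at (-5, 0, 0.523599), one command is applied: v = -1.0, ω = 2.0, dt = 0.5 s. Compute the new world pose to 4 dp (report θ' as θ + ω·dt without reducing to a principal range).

(-5.2494, -0.4094, 1.5236)

θ' = 0.5236 + 2.0·0.5 = 1.5236
R = v/ω = -1.0/2.0 = -0.5000
x' = -5 + -0.5000·(sin 1.5236 − sin 0.5236) = -5.2494
y' = 0 − -0.5000·(cos 1.5236 − cos 0.5236) = -0.4094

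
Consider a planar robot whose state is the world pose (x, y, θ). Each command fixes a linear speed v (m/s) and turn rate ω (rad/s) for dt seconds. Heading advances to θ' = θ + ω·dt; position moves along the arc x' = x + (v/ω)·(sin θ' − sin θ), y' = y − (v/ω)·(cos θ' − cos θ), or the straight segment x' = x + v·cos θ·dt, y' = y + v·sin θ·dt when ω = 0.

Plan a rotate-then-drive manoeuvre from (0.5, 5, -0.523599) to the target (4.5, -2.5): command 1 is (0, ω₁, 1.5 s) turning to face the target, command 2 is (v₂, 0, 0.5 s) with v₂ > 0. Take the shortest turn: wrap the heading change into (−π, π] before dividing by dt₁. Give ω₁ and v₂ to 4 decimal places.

ω₁ = -0.3715, v₂ = 17.0000

heading to target = atan2(-2.5−5, 4.5−0.5) = -1.0808
Δθ = wrap(-1.0808 − -0.5236) = -0.5572; ω₁ = Δθ/dt₁ = -0.3715
distance = √((4.5−0.5)² + (-2.5−5)²) = 8.5000; v₂ = distance/dt₂ = 17.0000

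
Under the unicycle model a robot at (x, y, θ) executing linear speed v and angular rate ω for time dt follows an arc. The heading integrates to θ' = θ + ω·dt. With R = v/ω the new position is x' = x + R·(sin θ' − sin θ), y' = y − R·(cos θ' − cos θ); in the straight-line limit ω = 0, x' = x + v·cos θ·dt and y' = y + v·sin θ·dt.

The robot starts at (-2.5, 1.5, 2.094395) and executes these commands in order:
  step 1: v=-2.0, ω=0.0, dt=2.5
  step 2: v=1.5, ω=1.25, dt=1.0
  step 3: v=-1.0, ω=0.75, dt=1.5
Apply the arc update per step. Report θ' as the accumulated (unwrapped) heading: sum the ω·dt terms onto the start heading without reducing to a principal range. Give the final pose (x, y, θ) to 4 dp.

(-0.2553, -1.2695, 4.4694)

step 1: θ'=2.0944 (straight) → pose (0.0000, -2.8301, 2.0944)
step 2: θ'=3.3444 (R=1.2000) → pose (-1.2809, -2.2547, 3.3444)
step 3: θ'=4.4694 (R=-1.3333) → pose (-0.2553, -1.2695, 4.4694)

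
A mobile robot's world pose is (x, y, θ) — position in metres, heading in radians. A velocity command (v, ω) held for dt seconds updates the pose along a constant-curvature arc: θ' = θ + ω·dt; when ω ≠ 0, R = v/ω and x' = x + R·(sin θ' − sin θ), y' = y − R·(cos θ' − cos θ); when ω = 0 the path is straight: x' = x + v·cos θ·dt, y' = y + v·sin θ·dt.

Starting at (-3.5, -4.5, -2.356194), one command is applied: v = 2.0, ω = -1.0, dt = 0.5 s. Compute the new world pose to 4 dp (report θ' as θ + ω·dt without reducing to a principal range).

(-4.3511, -5.0049, -2.8562)

θ' = -2.3562 + -1.0·0.5 = -2.8562
R = v/ω = 2.0/-1.0 = -2.0000
x' = -3.5 + -2.0000·(sin -2.8562 − sin -2.3562) = -4.3511
y' = -4.5 − -2.0000·(cos -2.8562 − cos -2.3562) = -5.0049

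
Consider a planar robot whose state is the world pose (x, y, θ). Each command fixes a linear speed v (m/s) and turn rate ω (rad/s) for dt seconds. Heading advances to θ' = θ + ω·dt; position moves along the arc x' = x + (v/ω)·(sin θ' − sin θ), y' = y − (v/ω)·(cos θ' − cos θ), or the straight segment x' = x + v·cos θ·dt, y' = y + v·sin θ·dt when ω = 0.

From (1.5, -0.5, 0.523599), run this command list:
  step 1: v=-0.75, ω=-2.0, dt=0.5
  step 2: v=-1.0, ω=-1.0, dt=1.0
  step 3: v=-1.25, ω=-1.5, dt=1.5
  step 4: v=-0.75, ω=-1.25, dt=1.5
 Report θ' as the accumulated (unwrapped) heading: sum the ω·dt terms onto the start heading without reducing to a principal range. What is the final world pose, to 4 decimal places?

(1.9401, 0.0931, -5.6014)

step 1: θ'=-0.4764 (R=0.3750) → pose (1.1405, -0.5085, -0.4764)
step 2: θ'=-1.4764 (R=1.0000) → pose (0.6036, 0.2859, -1.4764)
step 3: θ'=-3.7264 (R=0.8333) → pose (1.8932, 1.0593, -3.7264)
step 4: θ'=-5.6014 (R=0.6000) → pose (1.9401, 0.0931, -5.6014)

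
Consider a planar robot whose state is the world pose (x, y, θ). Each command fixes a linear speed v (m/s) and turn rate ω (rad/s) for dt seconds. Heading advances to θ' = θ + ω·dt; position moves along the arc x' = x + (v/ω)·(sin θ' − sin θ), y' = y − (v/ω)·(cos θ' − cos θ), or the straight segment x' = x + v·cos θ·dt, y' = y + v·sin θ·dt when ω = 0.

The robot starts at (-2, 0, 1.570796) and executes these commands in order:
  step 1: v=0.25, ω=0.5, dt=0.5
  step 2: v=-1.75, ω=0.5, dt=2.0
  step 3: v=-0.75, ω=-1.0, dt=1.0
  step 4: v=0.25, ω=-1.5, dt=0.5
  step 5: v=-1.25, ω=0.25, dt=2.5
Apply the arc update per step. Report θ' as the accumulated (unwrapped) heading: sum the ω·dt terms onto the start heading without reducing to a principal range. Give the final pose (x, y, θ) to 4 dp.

(0.2044, -5.7574, 1.6958)

step 1: θ'=1.8208 (R=0.5000) → pose (-2.0155, 0.1237, 1.8208)
step 2: θ'=2.8208 (R=-3.5000) → pose (0.2720, -2.3318, 2.8208)
step 3: θ'=1.8208 (R=0.7500) → pose (0.7622, -2.8580, 1.8208)
step 4: θ'=1.0708 (R=-0.1667) → pose (0.7774, -2.7369, 1.0708)
step 5: θ'=1.6958 (R=-5.0000) → pose (0.2044, -5.7574, 1.6958)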